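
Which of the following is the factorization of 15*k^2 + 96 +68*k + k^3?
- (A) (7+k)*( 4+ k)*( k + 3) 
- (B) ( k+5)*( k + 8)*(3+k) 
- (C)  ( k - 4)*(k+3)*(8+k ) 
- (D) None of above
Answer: D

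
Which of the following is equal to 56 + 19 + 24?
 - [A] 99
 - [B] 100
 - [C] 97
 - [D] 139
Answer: A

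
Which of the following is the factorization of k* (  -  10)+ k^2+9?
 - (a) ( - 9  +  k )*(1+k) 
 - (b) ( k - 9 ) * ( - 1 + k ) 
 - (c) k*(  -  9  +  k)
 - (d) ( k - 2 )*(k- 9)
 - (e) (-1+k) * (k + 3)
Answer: b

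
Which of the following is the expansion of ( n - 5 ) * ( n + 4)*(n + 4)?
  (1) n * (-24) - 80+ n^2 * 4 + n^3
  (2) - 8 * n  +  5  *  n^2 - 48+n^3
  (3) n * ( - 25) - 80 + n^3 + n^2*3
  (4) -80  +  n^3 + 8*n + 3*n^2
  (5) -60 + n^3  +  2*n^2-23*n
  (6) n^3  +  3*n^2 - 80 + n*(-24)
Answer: 6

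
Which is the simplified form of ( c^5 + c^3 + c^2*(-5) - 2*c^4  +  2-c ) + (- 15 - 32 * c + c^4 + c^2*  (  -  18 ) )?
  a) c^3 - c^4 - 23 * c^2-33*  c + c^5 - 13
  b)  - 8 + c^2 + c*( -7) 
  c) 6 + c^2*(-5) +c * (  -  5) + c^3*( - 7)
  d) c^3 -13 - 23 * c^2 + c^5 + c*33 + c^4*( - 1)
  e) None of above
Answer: a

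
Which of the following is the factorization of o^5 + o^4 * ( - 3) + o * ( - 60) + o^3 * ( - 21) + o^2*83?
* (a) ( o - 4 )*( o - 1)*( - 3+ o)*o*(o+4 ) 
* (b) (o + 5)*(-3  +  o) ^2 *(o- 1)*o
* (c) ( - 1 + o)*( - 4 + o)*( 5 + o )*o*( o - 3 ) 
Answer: c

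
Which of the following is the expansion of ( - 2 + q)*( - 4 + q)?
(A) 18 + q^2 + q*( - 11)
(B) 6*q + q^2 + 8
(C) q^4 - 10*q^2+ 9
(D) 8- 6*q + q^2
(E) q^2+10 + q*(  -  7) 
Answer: D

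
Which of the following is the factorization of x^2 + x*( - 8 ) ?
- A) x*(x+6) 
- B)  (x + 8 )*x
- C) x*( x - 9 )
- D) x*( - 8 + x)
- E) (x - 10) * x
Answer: D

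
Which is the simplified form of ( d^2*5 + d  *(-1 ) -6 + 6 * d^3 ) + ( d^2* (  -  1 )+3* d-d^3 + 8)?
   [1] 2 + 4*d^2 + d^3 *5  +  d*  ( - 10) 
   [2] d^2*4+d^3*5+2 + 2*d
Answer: 2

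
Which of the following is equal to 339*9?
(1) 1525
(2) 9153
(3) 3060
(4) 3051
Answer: 4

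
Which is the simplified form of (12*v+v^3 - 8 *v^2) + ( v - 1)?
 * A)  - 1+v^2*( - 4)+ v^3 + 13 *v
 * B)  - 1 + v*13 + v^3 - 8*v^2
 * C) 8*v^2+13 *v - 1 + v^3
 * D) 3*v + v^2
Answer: B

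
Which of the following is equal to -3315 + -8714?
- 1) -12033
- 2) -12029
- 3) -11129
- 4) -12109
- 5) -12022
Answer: 2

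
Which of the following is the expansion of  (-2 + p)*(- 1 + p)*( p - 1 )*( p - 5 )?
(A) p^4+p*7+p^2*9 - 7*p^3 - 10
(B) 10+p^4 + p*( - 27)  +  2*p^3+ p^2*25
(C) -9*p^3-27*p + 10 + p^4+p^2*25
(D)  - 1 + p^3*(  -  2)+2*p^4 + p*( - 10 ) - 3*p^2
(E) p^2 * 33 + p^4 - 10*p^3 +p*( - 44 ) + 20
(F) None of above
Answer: C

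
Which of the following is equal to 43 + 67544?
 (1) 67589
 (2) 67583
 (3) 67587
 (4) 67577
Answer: 3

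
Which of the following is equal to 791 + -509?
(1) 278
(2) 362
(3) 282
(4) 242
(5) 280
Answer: 3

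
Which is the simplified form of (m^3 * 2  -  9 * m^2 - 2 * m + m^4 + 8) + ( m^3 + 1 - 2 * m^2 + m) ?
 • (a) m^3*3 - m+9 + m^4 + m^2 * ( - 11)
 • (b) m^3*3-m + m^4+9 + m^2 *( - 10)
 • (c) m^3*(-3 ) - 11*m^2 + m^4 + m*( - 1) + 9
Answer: a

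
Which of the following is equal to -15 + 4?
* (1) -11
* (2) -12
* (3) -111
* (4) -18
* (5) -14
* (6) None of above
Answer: 1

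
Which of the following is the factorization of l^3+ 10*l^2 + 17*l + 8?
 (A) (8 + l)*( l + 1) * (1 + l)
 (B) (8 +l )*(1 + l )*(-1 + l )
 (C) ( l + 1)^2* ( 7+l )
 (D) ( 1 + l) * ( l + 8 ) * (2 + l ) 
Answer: A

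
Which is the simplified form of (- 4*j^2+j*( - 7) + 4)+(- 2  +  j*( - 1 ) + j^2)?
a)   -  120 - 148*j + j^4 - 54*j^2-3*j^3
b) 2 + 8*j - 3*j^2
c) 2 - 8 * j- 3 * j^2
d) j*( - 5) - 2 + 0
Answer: c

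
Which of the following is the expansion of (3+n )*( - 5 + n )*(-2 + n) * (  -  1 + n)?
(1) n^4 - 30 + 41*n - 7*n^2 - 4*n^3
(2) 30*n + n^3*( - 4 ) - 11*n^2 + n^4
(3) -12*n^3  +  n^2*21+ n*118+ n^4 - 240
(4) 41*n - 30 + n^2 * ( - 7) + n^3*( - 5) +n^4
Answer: 4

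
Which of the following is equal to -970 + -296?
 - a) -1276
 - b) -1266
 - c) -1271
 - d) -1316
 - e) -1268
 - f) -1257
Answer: b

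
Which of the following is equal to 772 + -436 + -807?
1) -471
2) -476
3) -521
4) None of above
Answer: 1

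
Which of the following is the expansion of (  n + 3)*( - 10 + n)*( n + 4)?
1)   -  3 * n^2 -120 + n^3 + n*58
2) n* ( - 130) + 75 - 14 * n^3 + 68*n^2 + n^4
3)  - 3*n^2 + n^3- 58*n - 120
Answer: 3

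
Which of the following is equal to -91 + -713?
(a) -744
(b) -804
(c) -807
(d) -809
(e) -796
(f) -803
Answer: b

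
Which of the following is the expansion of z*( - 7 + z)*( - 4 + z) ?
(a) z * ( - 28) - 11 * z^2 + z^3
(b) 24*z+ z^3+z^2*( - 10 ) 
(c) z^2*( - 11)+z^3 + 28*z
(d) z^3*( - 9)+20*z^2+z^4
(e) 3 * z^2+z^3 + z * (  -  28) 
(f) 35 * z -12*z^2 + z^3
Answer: c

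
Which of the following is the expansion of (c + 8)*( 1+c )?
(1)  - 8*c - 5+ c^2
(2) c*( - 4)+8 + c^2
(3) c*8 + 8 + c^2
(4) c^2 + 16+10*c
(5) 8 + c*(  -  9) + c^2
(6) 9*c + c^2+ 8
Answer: 6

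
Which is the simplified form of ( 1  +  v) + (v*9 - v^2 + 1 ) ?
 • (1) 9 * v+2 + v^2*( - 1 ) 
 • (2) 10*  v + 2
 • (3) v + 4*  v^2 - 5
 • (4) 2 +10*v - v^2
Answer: 4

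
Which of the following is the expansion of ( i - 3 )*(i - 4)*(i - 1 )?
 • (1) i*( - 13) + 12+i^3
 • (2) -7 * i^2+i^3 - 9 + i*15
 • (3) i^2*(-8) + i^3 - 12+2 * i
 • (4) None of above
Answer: 4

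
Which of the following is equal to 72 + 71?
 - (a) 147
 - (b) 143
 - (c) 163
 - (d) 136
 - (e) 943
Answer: b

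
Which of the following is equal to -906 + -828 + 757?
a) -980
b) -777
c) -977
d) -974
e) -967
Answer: c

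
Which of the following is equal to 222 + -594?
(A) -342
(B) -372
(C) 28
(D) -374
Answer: B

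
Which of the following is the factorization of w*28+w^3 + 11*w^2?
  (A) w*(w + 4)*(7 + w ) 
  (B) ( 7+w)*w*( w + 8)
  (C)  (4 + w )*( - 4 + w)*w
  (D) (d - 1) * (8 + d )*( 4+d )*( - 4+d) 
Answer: A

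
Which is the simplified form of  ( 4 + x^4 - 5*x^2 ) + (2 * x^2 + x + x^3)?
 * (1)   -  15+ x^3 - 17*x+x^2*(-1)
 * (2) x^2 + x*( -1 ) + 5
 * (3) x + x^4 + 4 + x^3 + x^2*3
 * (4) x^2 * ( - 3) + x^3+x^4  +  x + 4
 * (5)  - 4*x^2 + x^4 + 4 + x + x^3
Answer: 4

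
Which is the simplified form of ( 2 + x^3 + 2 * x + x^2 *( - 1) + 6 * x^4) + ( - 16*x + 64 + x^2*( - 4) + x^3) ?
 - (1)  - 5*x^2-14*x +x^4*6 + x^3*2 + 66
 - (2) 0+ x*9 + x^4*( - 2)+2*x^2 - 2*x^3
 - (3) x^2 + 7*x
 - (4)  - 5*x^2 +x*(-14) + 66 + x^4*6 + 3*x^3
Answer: 1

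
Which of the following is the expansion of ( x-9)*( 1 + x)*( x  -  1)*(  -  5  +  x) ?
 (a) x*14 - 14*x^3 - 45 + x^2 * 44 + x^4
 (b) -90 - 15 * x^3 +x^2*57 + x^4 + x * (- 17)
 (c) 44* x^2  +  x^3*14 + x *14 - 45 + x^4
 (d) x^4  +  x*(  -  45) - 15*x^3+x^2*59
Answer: a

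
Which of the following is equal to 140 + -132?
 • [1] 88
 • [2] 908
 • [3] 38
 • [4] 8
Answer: 4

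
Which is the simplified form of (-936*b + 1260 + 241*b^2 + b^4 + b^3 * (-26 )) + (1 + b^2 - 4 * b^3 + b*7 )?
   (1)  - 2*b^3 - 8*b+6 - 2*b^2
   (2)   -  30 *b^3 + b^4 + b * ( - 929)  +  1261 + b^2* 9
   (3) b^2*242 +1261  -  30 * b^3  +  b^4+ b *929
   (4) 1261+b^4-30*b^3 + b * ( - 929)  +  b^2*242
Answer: 4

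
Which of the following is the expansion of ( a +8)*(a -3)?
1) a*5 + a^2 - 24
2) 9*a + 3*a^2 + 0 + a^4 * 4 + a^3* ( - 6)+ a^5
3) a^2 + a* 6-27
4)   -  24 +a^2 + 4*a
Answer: 1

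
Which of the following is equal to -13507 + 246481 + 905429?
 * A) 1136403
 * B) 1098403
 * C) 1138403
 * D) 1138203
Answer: C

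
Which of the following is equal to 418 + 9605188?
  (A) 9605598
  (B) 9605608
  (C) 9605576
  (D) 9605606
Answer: D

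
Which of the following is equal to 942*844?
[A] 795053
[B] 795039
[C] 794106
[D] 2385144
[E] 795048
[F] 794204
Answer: E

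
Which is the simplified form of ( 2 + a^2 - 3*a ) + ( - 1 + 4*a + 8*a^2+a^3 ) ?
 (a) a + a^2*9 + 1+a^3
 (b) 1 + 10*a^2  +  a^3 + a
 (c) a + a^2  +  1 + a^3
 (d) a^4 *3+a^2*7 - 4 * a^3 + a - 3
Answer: a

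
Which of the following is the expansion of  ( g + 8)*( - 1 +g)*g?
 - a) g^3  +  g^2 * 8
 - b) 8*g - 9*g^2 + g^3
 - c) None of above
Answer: c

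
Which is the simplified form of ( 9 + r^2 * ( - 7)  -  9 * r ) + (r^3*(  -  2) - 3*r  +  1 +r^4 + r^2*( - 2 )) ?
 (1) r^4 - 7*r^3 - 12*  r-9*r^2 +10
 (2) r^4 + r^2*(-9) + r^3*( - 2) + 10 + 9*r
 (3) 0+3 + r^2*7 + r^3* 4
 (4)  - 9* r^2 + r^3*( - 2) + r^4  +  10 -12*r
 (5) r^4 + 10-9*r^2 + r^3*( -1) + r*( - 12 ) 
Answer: 4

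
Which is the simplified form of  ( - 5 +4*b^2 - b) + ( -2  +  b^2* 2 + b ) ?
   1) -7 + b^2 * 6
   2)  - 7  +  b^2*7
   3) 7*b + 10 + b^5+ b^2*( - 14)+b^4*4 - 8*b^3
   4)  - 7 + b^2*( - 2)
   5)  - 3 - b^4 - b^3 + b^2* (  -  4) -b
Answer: 1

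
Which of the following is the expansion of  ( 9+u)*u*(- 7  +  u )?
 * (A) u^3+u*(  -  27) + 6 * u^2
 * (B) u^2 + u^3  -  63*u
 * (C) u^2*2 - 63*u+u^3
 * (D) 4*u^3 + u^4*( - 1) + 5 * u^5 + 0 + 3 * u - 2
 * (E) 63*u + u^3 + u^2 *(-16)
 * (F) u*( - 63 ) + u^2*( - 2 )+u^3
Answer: C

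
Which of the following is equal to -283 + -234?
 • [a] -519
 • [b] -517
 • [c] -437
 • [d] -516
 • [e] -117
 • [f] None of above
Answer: b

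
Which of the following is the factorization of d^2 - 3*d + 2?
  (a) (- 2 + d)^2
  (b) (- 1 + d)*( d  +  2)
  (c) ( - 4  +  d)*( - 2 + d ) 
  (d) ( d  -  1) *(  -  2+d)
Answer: d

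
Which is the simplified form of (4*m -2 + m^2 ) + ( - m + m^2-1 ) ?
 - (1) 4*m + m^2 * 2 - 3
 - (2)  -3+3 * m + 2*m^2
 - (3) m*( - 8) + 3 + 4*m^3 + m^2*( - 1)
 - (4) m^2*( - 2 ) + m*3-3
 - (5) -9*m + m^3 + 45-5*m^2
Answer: 2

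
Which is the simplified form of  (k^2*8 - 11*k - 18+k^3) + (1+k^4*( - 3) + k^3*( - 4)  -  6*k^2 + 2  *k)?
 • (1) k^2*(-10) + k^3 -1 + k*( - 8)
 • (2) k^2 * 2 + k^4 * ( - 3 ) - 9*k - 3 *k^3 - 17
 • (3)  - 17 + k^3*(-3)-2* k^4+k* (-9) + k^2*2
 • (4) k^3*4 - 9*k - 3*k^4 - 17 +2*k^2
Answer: 2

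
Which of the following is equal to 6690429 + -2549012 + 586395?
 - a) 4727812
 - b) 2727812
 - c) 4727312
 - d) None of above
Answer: a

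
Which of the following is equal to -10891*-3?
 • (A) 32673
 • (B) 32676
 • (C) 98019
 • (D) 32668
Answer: A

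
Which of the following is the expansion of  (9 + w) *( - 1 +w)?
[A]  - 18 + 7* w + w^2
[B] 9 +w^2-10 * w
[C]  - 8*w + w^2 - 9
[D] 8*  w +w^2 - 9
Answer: D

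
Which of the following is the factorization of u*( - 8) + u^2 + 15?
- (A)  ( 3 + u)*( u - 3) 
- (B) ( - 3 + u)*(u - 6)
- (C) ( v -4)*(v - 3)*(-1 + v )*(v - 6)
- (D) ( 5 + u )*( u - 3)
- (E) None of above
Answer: E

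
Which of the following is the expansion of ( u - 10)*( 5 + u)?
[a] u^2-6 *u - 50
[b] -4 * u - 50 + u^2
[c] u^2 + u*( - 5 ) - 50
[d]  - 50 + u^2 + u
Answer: c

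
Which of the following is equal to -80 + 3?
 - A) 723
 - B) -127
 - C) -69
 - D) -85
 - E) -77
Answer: E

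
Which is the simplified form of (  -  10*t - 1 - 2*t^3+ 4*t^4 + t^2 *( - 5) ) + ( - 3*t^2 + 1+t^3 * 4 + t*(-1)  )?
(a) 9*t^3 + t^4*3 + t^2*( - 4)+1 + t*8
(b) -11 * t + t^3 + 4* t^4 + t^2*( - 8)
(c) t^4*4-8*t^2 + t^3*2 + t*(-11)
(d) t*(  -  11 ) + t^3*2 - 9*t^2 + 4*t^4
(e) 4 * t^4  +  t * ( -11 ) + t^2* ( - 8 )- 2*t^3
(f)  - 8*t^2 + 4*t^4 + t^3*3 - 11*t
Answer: c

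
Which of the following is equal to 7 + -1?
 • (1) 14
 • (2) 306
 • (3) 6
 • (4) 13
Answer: 3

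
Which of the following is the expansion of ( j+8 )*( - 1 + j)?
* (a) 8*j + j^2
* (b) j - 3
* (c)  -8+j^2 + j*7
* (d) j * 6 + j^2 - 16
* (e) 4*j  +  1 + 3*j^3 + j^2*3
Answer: c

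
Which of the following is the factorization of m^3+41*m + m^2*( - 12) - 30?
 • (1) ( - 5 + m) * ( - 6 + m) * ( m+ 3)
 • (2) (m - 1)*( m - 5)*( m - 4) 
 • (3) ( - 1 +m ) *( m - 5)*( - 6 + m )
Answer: 3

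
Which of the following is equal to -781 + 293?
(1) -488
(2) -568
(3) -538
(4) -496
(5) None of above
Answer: 1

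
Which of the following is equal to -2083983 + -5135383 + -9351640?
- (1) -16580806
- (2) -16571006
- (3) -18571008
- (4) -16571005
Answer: 2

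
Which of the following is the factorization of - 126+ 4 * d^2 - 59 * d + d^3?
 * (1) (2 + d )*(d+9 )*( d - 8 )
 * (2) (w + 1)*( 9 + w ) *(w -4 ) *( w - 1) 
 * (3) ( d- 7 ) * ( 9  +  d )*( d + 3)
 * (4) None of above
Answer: 4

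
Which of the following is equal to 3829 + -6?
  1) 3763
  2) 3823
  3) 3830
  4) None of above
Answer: 2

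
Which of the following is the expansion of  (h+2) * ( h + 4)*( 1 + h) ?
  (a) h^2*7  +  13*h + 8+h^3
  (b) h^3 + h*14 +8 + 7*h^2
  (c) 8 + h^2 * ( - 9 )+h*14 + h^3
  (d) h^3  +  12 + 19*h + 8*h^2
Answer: b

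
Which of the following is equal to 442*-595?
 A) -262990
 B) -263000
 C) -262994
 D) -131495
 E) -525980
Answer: A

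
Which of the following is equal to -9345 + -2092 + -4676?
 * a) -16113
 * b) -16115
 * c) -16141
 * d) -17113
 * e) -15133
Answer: a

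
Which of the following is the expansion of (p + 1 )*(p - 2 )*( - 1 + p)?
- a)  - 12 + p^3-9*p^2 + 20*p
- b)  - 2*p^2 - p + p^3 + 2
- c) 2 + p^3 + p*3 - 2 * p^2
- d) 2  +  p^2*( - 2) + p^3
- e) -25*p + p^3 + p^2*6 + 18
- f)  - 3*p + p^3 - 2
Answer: b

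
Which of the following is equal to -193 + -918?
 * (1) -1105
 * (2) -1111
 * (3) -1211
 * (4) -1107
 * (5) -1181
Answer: 2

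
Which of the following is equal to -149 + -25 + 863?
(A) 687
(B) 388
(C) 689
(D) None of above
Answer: C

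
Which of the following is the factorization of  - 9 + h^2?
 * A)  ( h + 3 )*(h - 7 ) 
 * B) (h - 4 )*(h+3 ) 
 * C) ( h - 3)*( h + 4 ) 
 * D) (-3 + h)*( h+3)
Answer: D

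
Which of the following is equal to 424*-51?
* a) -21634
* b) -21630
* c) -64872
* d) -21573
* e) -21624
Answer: e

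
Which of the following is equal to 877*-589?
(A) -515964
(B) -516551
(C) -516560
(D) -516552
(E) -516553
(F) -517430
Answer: E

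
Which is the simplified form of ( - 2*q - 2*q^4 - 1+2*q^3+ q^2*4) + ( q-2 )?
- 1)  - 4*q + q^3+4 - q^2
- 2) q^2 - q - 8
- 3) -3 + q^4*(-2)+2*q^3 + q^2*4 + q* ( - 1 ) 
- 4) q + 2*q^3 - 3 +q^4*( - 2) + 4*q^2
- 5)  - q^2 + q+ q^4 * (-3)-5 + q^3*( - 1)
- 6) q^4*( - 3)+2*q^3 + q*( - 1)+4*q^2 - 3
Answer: 3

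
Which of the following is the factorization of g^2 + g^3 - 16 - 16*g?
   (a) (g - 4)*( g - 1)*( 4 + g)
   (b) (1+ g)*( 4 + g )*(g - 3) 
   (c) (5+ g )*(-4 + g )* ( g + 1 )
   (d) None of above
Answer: d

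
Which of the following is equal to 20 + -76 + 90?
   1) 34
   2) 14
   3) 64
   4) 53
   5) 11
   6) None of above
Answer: 1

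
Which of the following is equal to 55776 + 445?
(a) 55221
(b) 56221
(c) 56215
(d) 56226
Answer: b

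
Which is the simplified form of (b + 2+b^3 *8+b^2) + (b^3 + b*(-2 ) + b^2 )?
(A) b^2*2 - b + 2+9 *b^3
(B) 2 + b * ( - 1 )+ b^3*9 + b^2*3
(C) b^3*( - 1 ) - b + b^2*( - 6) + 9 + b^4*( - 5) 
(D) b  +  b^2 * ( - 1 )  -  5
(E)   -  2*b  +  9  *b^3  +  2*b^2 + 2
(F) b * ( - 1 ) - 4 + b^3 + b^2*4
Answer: A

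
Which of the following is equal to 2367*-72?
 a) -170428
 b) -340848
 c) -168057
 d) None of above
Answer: d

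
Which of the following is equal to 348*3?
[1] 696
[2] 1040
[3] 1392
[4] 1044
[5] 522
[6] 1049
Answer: 4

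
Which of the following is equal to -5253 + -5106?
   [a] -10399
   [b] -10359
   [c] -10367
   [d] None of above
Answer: b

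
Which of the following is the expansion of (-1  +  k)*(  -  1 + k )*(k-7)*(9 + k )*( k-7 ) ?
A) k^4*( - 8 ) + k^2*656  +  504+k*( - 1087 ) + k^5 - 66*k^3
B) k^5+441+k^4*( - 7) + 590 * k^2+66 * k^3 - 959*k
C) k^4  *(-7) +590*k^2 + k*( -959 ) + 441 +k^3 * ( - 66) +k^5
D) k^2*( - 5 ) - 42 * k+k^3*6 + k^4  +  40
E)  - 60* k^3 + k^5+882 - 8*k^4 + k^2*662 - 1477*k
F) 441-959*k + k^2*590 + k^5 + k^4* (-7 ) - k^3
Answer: C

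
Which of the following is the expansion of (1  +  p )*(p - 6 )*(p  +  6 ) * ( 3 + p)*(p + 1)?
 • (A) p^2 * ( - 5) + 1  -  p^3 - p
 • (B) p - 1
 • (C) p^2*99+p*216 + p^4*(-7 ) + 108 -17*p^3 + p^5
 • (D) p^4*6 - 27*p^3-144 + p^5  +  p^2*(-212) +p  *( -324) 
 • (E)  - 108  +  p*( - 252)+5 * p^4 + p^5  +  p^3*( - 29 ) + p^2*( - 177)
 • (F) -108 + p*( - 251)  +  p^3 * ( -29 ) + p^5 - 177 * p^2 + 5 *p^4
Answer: E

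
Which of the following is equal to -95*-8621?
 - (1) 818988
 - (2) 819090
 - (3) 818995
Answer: 3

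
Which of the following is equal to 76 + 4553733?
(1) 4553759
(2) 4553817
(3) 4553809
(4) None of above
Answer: 3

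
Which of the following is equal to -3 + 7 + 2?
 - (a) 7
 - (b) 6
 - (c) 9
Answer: b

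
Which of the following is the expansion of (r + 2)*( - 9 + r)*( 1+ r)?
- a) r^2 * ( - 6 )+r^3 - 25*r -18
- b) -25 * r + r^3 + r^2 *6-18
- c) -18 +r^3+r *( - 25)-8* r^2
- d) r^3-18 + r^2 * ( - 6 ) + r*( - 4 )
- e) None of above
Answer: a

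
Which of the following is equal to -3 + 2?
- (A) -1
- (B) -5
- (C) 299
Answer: A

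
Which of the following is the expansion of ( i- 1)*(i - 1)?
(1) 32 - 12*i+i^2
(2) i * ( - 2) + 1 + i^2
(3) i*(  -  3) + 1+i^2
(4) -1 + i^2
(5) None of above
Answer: 2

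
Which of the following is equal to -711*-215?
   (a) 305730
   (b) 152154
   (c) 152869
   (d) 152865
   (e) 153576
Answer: d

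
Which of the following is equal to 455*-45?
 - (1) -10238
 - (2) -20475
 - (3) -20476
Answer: 2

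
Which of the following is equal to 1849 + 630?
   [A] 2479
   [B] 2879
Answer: A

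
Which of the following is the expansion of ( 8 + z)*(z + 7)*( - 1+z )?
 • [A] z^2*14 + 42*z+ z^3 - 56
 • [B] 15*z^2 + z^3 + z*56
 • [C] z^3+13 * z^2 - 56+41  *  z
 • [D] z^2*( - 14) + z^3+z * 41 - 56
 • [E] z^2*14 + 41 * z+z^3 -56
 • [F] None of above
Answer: E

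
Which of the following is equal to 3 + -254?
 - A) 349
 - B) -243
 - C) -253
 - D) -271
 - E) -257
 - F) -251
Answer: F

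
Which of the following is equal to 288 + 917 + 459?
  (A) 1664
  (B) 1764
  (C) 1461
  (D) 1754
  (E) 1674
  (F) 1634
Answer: A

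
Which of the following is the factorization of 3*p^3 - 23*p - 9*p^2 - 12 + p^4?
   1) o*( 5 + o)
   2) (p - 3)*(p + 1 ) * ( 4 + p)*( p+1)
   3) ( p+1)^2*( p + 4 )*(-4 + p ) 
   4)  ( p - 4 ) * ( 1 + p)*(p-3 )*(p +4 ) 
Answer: 2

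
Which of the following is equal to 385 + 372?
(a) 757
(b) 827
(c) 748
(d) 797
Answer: a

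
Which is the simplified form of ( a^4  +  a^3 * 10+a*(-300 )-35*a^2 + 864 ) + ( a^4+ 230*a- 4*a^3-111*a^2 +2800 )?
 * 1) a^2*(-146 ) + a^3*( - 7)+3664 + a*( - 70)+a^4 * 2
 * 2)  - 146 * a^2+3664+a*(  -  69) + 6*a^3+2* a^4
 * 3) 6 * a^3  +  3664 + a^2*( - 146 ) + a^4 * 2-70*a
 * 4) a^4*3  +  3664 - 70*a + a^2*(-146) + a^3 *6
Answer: 3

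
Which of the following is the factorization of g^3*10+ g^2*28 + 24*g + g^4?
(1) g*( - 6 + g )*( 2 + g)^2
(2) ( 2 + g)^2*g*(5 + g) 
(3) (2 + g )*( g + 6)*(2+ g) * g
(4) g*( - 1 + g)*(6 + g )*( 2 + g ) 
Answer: 3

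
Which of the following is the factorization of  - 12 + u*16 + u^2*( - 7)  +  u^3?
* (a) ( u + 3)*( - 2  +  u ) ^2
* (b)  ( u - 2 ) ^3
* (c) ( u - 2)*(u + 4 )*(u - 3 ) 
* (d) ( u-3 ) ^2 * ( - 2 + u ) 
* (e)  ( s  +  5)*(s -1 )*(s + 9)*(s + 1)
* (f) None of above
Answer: f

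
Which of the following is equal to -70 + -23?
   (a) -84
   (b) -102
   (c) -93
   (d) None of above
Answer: c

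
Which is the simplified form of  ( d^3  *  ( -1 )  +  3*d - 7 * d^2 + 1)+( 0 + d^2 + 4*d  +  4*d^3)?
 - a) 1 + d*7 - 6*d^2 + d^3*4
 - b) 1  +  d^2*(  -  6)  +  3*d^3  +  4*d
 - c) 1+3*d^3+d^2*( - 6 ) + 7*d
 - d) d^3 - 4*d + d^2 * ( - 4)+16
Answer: c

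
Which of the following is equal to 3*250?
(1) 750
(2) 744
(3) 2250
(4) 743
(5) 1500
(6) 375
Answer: 1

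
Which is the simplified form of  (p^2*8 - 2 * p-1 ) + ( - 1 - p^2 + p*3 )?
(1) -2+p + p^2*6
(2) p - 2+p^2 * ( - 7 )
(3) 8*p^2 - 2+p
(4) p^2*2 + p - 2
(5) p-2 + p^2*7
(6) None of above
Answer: 5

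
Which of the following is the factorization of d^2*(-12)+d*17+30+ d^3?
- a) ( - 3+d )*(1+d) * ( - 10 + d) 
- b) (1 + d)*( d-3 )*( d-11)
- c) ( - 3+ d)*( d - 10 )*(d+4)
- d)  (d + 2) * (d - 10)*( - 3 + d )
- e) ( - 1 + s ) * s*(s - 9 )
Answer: a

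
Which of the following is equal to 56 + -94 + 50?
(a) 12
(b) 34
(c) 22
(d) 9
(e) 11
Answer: a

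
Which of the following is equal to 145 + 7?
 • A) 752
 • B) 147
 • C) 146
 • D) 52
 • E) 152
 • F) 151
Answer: E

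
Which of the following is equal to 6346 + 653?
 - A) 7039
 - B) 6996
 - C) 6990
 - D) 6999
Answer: D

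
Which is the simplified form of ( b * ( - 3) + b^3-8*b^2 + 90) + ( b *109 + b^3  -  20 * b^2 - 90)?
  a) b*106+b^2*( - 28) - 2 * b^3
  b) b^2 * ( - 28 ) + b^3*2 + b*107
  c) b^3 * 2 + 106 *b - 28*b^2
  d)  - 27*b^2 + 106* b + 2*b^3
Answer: c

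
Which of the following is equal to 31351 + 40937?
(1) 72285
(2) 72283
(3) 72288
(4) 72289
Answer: 3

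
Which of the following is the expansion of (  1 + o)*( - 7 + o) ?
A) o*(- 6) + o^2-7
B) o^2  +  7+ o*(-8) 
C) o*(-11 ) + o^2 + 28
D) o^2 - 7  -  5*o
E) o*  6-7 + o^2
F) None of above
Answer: A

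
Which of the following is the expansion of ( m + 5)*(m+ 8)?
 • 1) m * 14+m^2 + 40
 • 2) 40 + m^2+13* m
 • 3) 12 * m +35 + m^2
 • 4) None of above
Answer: 2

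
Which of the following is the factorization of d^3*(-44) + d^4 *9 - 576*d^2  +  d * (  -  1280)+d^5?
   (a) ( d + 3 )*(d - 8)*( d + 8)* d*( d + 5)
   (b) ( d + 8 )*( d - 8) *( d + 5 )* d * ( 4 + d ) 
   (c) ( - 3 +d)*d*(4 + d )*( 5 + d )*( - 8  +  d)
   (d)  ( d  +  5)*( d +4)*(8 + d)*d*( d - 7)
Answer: b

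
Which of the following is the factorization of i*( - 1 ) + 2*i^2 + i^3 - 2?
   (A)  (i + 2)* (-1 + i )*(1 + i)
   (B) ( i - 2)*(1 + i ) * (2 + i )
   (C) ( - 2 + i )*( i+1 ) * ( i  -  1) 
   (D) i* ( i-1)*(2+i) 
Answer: A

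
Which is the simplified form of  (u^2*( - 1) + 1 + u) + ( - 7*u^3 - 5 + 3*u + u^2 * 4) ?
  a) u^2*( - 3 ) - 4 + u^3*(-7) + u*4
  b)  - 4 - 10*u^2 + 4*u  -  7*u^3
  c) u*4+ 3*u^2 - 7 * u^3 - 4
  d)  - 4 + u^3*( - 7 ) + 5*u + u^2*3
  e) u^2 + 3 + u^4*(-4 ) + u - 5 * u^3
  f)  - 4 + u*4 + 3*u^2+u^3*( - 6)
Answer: c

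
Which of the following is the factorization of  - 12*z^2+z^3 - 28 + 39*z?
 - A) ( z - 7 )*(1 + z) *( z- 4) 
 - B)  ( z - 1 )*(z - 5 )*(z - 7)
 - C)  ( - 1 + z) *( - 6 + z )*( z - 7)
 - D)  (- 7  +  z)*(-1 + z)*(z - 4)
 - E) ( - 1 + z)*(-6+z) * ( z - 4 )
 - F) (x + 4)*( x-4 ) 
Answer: D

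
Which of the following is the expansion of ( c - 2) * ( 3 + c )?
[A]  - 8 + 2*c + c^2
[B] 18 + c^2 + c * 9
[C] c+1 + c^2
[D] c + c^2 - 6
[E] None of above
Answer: D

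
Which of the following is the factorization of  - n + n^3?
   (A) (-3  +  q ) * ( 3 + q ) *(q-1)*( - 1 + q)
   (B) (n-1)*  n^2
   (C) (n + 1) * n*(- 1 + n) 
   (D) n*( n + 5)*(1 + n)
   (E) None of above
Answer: C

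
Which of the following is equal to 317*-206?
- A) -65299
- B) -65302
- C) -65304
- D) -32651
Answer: B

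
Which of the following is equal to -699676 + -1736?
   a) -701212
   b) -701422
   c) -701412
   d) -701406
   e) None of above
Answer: c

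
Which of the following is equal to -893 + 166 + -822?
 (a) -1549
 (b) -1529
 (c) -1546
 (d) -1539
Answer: a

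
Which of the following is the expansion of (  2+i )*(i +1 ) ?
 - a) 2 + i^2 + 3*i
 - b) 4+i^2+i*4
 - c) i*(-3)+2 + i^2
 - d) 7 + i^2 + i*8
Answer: a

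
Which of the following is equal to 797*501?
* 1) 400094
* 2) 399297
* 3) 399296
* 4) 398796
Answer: 2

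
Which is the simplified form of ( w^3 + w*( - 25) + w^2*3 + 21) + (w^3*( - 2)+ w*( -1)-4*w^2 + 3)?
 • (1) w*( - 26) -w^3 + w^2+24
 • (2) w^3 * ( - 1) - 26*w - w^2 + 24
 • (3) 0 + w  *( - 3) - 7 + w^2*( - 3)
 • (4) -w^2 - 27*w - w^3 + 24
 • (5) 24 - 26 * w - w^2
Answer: 2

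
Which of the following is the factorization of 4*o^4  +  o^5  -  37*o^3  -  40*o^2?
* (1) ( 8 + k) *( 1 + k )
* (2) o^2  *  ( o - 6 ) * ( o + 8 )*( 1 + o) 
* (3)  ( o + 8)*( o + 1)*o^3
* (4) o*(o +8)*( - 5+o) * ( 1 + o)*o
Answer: 4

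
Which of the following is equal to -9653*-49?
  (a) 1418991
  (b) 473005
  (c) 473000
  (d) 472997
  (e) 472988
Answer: d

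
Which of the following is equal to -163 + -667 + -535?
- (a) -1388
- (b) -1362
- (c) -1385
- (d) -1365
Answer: d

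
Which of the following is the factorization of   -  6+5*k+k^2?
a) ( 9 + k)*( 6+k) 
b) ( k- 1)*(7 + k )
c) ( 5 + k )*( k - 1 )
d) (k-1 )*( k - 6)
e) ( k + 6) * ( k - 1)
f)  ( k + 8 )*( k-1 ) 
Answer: e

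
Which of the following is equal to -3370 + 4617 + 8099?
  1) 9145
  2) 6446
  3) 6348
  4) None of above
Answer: 4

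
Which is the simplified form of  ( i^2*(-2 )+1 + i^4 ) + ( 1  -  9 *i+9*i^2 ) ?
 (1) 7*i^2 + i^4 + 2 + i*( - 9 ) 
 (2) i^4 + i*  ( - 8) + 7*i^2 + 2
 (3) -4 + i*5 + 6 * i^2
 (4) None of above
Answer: 1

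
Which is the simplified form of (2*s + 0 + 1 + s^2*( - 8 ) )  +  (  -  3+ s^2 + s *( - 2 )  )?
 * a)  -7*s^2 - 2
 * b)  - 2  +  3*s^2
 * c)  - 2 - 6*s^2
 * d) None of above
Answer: a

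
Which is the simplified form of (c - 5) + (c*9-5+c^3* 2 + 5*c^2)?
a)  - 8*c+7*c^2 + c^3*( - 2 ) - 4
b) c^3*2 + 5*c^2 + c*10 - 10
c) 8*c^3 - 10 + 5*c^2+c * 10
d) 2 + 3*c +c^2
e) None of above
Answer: b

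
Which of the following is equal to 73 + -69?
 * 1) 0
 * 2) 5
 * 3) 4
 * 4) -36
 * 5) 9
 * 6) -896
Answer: 3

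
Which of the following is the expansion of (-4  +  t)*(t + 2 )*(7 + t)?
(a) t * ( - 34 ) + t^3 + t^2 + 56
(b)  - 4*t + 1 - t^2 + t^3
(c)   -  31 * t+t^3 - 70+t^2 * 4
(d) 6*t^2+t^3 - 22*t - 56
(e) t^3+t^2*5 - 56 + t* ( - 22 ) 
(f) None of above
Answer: e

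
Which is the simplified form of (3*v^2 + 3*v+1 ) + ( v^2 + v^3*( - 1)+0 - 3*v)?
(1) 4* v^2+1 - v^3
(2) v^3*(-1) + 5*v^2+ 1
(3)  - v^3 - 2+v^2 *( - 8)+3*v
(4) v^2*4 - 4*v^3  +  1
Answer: 1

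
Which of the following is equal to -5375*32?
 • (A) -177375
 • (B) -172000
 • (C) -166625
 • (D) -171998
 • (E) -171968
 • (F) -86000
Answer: B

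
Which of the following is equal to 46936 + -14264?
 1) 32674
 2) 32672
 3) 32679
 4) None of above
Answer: 2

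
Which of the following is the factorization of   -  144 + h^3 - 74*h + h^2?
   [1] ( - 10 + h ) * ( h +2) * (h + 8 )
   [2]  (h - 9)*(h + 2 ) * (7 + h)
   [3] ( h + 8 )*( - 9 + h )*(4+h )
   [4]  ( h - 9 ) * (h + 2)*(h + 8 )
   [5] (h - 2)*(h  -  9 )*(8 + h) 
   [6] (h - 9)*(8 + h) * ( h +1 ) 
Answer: 4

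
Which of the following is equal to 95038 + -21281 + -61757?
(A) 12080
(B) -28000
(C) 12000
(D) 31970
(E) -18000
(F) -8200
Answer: C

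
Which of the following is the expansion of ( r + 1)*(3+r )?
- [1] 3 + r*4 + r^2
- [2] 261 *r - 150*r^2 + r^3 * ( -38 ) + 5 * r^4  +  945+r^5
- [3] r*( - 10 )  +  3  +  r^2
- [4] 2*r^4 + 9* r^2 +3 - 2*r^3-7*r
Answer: 1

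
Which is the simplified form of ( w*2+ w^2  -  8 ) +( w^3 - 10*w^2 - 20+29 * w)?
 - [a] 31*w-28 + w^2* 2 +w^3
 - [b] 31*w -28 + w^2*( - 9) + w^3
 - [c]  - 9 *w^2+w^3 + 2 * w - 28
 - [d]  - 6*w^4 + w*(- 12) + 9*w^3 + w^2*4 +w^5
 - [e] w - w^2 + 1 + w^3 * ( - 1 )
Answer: b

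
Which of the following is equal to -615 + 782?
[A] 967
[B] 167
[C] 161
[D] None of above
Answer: B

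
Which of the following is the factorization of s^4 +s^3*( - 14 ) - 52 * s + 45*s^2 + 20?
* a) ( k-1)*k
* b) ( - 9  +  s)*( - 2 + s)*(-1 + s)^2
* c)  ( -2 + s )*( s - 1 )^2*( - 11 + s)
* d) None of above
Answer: d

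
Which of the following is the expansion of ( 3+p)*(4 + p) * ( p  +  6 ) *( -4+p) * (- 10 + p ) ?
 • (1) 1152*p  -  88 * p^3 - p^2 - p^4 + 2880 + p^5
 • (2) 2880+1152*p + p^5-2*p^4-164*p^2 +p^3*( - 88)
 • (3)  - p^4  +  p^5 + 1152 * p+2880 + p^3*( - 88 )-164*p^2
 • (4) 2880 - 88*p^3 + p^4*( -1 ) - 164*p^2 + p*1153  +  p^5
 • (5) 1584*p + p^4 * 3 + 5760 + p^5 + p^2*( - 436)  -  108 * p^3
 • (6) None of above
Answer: 3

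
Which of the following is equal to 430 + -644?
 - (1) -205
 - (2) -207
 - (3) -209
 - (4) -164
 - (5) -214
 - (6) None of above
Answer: 5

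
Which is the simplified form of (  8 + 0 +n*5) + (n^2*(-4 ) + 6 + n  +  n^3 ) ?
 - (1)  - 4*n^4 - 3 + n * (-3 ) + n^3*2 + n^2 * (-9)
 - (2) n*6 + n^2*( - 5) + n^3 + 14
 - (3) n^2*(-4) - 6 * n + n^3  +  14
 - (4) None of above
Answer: 4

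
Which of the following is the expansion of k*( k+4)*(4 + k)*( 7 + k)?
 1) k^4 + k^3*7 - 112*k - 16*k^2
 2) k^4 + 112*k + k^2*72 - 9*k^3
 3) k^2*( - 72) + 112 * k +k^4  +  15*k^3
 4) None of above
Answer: 4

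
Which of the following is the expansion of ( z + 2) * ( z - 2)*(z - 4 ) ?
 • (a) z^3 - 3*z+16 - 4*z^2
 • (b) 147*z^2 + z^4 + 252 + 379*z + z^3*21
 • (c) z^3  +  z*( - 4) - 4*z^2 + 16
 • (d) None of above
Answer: c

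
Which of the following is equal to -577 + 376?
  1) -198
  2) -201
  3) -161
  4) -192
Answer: 2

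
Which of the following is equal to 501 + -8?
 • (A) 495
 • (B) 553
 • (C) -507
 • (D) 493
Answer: D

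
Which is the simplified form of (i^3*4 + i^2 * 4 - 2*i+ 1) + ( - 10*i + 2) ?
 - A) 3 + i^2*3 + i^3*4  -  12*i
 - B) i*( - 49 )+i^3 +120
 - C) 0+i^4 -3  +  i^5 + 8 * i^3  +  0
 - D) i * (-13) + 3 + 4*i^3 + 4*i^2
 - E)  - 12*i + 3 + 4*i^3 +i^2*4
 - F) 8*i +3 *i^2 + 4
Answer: E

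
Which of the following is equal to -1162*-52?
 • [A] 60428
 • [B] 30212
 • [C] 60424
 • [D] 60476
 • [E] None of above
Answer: C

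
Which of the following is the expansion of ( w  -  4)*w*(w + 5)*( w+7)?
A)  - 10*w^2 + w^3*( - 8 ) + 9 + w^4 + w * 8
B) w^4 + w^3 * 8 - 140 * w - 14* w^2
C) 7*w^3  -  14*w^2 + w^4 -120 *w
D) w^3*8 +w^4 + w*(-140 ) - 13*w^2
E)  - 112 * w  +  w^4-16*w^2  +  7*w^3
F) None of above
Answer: D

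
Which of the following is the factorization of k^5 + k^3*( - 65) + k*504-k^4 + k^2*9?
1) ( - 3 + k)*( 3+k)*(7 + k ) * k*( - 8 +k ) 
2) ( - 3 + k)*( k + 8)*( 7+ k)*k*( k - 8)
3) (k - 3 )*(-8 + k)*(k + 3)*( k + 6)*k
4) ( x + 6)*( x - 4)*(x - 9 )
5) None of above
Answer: 1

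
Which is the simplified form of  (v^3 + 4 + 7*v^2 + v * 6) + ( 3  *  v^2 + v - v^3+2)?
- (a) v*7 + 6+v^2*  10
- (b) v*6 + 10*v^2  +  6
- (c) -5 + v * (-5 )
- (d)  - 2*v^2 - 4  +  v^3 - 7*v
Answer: a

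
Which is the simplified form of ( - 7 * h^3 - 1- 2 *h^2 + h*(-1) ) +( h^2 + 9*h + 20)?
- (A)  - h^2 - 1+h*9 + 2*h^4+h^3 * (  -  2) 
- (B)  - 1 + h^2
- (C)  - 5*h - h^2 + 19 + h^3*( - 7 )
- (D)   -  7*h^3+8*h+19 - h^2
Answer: D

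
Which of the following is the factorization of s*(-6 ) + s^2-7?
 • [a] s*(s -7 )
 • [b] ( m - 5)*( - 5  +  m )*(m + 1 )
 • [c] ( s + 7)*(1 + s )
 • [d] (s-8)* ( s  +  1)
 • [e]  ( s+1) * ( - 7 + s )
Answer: e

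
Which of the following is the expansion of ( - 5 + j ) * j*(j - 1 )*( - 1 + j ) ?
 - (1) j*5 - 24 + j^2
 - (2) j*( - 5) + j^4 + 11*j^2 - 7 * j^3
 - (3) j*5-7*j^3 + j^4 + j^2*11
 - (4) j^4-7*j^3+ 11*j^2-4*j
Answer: 2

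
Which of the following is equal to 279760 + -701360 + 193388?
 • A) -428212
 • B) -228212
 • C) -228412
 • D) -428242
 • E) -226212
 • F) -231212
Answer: B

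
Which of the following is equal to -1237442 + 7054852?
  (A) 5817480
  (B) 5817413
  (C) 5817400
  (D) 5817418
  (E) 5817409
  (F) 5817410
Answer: F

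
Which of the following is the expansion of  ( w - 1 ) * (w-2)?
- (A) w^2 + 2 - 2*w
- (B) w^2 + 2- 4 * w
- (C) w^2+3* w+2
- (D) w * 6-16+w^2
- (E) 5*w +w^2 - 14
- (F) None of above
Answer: F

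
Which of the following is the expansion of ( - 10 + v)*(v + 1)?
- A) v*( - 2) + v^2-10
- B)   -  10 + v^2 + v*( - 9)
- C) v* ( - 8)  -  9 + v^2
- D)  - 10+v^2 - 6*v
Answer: B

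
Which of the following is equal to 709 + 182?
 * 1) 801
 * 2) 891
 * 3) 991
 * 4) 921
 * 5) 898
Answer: 2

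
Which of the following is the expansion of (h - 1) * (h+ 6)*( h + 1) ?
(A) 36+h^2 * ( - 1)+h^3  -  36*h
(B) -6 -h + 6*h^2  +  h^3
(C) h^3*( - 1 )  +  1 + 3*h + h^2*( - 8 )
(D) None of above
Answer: B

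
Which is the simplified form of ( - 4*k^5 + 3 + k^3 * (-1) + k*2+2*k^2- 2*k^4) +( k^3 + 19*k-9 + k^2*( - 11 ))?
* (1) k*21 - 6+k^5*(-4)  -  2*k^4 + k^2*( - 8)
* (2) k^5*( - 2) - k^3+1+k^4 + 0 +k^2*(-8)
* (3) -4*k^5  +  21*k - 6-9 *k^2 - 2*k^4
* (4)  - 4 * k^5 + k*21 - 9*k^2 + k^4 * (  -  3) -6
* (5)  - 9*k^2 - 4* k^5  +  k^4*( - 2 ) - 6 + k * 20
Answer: 3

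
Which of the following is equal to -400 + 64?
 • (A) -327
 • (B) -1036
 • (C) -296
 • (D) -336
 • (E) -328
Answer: D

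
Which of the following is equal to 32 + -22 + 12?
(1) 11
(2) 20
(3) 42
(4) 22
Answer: 4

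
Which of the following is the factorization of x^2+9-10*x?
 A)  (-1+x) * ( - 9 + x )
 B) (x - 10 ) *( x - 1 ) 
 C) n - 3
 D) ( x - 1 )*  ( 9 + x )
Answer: A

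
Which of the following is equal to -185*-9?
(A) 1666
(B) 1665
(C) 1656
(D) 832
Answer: B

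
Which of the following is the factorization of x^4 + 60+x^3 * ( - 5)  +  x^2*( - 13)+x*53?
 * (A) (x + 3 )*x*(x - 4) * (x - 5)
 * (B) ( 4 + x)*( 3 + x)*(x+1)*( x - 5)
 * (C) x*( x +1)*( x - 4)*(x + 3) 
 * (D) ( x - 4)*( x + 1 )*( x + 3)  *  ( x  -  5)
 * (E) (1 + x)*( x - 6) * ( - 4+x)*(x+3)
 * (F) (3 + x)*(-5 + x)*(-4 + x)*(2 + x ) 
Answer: D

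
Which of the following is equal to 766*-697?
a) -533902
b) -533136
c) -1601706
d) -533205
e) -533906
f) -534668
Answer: a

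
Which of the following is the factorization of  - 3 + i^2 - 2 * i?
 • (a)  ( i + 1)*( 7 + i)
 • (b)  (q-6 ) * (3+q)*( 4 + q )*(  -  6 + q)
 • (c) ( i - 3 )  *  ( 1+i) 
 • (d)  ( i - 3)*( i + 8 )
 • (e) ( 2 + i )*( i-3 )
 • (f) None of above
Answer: c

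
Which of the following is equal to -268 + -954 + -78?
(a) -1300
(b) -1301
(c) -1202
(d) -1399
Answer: a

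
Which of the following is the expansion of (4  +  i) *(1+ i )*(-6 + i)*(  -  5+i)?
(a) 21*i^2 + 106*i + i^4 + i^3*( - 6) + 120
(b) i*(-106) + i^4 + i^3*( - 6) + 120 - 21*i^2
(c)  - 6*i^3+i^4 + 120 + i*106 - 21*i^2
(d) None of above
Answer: c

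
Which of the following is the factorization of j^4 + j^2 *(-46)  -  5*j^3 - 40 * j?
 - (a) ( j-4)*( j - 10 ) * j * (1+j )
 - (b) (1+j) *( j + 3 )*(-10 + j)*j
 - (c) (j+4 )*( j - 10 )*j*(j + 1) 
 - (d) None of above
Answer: c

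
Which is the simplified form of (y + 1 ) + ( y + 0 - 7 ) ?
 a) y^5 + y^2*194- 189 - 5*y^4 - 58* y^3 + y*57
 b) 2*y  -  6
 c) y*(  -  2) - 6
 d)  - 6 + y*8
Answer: b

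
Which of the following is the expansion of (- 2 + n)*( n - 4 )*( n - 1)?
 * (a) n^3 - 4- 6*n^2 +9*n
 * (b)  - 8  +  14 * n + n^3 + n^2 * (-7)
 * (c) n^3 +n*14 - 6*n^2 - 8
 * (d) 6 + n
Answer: b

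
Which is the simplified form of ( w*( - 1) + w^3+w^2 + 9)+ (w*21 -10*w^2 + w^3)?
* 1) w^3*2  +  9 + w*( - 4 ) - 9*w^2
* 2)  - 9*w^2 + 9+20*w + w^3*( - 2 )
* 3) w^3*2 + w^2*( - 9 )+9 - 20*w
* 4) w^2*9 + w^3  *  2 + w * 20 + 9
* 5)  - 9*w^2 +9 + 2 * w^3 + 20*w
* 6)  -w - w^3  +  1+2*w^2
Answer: 5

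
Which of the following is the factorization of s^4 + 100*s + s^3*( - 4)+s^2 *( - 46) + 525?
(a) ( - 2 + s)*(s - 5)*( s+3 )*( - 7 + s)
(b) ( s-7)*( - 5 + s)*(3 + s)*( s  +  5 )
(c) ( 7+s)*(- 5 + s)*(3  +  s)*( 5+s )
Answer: b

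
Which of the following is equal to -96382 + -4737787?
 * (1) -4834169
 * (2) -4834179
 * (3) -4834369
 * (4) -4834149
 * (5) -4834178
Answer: 1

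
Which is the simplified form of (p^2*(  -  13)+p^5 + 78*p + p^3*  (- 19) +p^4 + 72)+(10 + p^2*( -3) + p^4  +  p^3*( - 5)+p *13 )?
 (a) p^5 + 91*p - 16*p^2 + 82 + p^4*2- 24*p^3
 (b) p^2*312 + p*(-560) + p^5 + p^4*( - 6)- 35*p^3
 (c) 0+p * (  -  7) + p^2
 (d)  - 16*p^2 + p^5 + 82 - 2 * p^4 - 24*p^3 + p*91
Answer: a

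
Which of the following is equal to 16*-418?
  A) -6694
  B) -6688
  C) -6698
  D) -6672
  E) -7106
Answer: B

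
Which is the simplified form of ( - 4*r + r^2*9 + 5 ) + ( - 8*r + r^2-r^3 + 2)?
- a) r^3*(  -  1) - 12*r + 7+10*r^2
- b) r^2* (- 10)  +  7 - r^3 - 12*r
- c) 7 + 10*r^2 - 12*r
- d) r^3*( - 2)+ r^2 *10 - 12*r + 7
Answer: a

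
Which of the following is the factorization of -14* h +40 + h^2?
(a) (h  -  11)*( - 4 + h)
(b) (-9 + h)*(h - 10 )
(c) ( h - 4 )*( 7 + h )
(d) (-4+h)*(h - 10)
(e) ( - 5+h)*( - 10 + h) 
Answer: d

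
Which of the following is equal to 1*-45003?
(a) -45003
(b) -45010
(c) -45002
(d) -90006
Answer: a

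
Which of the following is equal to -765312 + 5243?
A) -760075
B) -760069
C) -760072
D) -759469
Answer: B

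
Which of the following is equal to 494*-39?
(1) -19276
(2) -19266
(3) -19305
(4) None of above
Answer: 2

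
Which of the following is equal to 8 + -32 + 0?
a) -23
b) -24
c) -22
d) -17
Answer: b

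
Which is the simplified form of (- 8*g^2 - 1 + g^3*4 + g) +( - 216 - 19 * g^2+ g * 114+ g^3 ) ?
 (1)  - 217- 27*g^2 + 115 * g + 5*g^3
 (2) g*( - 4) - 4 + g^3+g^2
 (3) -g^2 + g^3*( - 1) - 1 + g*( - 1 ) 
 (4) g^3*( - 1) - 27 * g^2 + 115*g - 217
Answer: 1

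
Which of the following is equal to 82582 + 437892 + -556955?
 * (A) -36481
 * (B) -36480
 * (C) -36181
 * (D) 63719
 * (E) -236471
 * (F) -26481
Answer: A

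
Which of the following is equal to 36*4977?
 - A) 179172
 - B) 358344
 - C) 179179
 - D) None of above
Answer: A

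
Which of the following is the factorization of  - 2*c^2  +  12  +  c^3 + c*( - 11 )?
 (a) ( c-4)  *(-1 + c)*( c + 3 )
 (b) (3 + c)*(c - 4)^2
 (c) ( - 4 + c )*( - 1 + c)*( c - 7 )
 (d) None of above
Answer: a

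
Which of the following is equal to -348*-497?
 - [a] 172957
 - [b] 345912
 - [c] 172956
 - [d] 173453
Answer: c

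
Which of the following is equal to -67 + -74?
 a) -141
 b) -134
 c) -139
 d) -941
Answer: a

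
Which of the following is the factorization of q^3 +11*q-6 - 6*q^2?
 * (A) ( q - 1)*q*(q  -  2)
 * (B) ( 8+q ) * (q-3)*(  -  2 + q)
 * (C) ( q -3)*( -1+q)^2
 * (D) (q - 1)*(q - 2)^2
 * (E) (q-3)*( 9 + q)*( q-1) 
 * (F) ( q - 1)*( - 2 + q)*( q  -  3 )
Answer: F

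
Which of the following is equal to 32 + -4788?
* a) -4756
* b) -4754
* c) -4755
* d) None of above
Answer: a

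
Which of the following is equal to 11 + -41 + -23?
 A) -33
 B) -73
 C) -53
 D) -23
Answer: C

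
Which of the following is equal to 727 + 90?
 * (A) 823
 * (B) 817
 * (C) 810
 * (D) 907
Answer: B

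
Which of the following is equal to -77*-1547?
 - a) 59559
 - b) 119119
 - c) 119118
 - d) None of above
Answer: b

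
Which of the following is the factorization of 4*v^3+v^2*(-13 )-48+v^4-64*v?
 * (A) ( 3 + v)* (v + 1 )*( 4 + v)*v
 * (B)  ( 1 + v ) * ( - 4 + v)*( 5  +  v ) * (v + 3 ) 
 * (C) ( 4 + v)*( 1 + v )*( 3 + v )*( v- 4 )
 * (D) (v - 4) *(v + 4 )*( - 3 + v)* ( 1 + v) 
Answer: C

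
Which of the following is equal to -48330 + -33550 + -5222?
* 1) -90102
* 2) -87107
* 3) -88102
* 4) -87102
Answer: 4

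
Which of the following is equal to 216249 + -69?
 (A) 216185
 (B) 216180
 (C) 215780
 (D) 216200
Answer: B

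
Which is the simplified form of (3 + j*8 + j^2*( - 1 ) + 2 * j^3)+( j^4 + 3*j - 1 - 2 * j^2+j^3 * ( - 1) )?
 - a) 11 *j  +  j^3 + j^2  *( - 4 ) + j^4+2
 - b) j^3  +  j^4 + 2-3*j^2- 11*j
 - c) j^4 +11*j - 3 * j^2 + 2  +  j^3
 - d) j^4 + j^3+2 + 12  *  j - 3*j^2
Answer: c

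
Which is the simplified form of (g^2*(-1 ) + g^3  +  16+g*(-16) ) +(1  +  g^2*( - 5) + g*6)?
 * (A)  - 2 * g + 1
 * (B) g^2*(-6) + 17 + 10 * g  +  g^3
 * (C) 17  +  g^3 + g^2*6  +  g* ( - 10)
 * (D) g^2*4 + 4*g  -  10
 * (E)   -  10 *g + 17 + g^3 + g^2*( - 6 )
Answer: E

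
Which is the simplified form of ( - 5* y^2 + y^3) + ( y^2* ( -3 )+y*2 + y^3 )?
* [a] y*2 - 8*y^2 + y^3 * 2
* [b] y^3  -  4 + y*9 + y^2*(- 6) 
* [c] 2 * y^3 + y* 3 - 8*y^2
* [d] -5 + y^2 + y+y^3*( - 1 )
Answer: a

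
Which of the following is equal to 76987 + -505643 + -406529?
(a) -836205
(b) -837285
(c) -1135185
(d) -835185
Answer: d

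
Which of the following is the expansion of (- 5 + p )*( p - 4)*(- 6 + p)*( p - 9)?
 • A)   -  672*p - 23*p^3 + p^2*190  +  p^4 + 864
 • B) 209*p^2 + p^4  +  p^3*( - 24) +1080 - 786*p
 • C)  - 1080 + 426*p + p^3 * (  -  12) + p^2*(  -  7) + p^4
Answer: B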